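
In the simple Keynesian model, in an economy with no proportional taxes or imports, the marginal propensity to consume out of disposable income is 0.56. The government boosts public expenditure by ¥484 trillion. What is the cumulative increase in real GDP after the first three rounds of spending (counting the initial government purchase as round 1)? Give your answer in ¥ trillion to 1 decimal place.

¥906.8 trillion

Round 1 adds ΔG = ¥484 trillion; each later round is MPC = 0.56 times the previous.
After 3 rounds: 484 + 271.04 + 151.7824 = ΔG·(1 − c^3)/(1 − c) = 484 × (1 − 0.175616)/0.44 ≈ ¥906.8 trillion.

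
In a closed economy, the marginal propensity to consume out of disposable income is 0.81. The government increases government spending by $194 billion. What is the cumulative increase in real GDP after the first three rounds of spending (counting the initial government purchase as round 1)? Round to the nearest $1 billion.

$478 billion

Round 1 adds ΔG = $194 billion; each later round is MPC = 0.81 times the previous.
After 3 rounds: 194 + 157.14 + 127.2834 = ΔG·(1 − c^3)/(1 − c) = 194 × (1 − 0.531441)/0.19 ≈ $478 billion.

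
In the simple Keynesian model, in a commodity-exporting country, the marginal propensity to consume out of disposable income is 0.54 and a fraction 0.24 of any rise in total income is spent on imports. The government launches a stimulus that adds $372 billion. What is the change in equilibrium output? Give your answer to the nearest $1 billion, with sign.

Spending multiplier = 1/(1 − c + m) = 1/(1 − 0.54 + 0.24) = 1/0.7 ≈ 1.429.
ΔY = k × ΔG = (+$372 billion) / 0.7 ≈ +$531 billion.

+$531 billion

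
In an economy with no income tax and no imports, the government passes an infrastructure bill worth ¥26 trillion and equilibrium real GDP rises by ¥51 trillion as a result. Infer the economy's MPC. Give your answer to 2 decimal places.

0.49

Implied spending multiplier k = ΔY/ΔG = 51/26 ≈ 1.9615.
Since k = 1/(1 − MPC), MPC = 1 − 1/k = 1 − ΔG/ΔY = 1 − 26/51 ≈ 0.49.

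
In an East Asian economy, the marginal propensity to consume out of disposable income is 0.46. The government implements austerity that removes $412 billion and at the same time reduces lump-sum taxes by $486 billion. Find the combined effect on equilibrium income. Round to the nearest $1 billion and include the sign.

−$349 billion

Expenditure multiplier = 1/(1 − MPC) = 1/(1 − 0.46) = 1/0.54 ≈ 1.852.
ΔG contributes k·ΔG = (−$412 billion) / 0.54 ≈ −$763 billion.
ΔT of −$486 billion changes first-round spending by −c·ΔT = +$223.56 billion, contributing k·(−c·ΔT) = (+$223.56 billion) / 0.54 = +$414 billion.
Net ΔY = k(ΔG − c·ΔT) = (−$188.44 billion) / 0.54 ≈ −$349 billion.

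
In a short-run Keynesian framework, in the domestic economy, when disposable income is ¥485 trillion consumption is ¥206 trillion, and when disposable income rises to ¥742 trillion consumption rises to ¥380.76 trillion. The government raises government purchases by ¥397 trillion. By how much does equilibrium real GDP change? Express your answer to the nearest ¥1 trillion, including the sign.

MPC = ΔC/ΔYd = (380.76 − 206)/(742 − 485) = 174.76/257 = 0.68.
Spending multiplier = 1/(1 − MPC) = 1/(1 − 0.68) = 1/0.32 = 3.125.
ΔY = k × ΔG = (+¥397 trillion) / 0.32 ≈ +¥1,241 trillion.

+¥1,241 trillion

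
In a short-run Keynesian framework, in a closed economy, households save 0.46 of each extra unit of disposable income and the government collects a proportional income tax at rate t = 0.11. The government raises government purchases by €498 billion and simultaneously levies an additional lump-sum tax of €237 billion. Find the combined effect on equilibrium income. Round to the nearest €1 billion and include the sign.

MPC = 1 − MPS = 1 − 0.46 = 0.54.
Expenditure multiplier = 1/(1 − c(1−t)) = 1/(1 − 0.54×0.89) = 1/0.5194 ≈ 1.925.
ΔG contributes k·ΔG = (+€498 billion) / 0.5194 ≈ +€958.8 billion.
ΔT of +€237 billion changes first-round spending by −c·ΔT = −€127.98 billion, contributing k·(−c·ΔT) = (−€127.98 billion) / 0.5194 ≈ −€246.4 billion.
Net ΔY = k(ΔG − c·ΔT) = (+€370.02 billion) / 0.5194 ≈ +€712 billion.

+€712 billion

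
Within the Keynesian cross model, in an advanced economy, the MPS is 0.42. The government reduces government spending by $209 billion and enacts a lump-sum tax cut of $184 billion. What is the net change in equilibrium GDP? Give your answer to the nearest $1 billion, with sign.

MPC = 1 − MPS = 1 − 0.42 = 0.58.
Expenditure multiplier = 1/(1 − MPC) = 1/(1 − 0.58) = 1/0.42 ≈ 2.381.
ΔG contributes k·ΔG = (−$209 billion) / 0.42 ≈ −$497.6 billion.
ΔT of −$184 billion changes first-round spending by −c·ΔT = +$106.72 billion, contributing k·(−c·ΔT) = (+$106.72 billion) / 0.42 ≈ +$254.1 billion.
Net ΔY = k(ΔG − c·ΔT) = (−$102.28 billion) / 0.42 ≈ −$244 billion.

−$244 billion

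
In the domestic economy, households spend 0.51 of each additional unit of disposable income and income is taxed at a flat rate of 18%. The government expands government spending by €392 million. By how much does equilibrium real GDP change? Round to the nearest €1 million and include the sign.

+€674 million

Expenditure multiplier = 1/(1 − c(1−t)) = 1/(1 − 0.51×0.82) = 1/0.5818 ≈ 1.719.
ΔY = k × ΔG = (+€392 million) / 0.5818 ≈ +€674 million.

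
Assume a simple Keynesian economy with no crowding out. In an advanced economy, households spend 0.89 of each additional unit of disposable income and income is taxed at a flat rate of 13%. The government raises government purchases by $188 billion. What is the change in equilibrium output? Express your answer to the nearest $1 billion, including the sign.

Spending multiplier = 1/(1 − c(1−t)) = 1/(1 − 0.89×0.87) = 1/0.2257 ≈ 4.431.
ΔY = k × ΔG = (+$188 billion) / 0.2257 ≈ +$833 billion.

+$833 billion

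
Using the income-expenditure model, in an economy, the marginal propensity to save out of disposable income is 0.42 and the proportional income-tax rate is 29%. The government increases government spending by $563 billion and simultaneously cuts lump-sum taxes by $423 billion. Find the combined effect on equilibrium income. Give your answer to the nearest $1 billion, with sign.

MPC = 1 − MPS = 1 − 0.42 = 0.58.
Expenditure multiplier = 1/(1 − c(1−t)) = 1/(1 − 0.58×0.71) = 1/0.5882 ≈ 1.7.
ΔG contributes k·ΔG = (+$563 billion) / 0.5882 ≈ +$957.2 billion.
ΔT of −$423 billion changes first-round spending by −c·ΔT = +$245.34 billion, contributing k·(−c·ΔT) = (+$245.34 billion) / 0.5882 ≈ +$417.1 billion.
Net ΔY = k(ΔG − c·ΔT) = (+$808.34 billion) / 0.5882 ≈ +$1,374 billion.

+$1,374 billion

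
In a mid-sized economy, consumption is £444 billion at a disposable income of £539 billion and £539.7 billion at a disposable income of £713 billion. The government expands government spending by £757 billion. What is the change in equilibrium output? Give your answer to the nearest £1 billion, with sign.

MPC = ΔC/ΔYd = (539.7 − 444)/(713 − 539) = 95.7/174 = 0.55.
Spending multiplier = 1/(1 − MPC) = 1/(1 − 0.55) = 1/0.45 ≈ 2.222.
ΔY = k × ΔG = (+£757 billion) / 0.45 ≈ +£1,682 billion.

+£1,682 billion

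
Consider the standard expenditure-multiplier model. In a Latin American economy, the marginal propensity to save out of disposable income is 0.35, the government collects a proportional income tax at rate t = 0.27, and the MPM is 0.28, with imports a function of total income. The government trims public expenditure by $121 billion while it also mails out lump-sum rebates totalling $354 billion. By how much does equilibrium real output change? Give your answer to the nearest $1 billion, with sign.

+$135 billion

MPC = 1 − MPS = 1 − 0.35 = 0.65.
Expenditure multiplier = 1/(1 − c(1−t) + m) = 1/(1 − 0.65×0.73 + 0.28) = 1/0.8055 ≈ 1.241.
ΔG contributes k·ΔG = (−$121 billion) / 0.8055 ≈ −$150.2 billion.
ΔT of −$354 billion changes first-round spending by −c·ΔT = +$230.1 billion, contributing k·(−c·ΔT) = (+$230.1 billion) / 0.8055 ≈ +$285.7 billion.
Net ΔY = k(ΔG − c·ΔT) = (+$109.1 billion) / 0.8055 ≈ +$135 billion.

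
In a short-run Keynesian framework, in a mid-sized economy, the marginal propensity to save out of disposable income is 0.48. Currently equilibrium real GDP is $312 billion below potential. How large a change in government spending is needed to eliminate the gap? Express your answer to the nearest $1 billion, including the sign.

+$150 billion

MPC = 1 − MPS = 1 − 0.48 = 0.52.
Spending multiplier = 1/(1 − MPC) = 1/(1 − 0.52) = 1/0.48 ≈ 2.083.
Need ΔY = +$312 billion, so ΔG = ΔY/k = (+$312 billion) × 0.48 ≈ +$150 billion.
The government should increase government spending by $150 billion.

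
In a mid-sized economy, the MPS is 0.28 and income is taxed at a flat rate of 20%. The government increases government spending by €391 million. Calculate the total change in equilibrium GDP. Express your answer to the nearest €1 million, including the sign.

MPC = 1 − MPS = 1 − 0.28 = 0.72.
Government-spending multiplier = 1/(1 − c(1−t)) = 1/(1 − 0.72×0.8) = 1/0.424 ≈ 2.358.
ΔY = k × ΔG = (+€391 million) / 0.424 ≈ +€922 million.

+€922 million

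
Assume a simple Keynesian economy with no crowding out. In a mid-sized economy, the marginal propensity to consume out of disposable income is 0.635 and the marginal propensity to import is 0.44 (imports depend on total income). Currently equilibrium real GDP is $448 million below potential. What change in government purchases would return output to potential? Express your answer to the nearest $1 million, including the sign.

Spending multiplier = 1/(1 − c + m) = 1/(1 − 0.635 + 0.44) = 1/0.805 ≈ 1.242.
Need ΔY = +$448 million, so ΔG = ΔY/k = (+$448 million) × 0.805 ≈ +$361 million.
The government should increase government purchases by $361 million.

+$361 million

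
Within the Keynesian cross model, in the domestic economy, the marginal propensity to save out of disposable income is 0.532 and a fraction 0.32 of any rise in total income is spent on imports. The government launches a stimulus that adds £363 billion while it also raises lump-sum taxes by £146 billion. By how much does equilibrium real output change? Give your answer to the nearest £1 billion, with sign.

MPC = 1 − MPS = 1 − 0.532 = 0.468.
Expenditure multiplier = 1/(1 − c + m) = 1/(1 − 0.468 + 0.32) = 1/0.852 ≈ 1.174.
ΔG contributes k·ΔG = (+£363 billion) / 0.852 ≈ +£426.1 billion.
ΔT of +£146 billion changes first-round spending by −c·ΔT = −£68.328 billion, contributing k·(−c·ΔT) = (−£68.328 billion) / 0.852 ≈ −£80.2 billion.
Net ΔY = k(ΔG − c·ΔT) = (+£294.672 billion) / 0.852 ≈ +£346 billion.

+£346 billion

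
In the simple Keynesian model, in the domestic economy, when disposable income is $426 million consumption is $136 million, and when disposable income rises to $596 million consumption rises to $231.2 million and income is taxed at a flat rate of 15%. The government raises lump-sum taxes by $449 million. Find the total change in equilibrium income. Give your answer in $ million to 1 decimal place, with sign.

−$479.8 million

MPC = ΔC/ΔYd = (231.2 − 136)/(596 − 426) = 95.2/170 = 0.56.
A lump-sum tax change of +$449 million shifts disposable income by −$449 million; first-round consumption changes by −c × ΔT = −0.56 × (+$449 million) = −$251.44 million.
Expenditure multiplier = 1/(1 − c(1−t)) = 1/(1 − 0.56×0.85) = 1/0.524 ≈ 1.908.
The tax multiplier is −c × k ≈ −1.069, so ΔY = k × (−c·ΔT) = (−$251.44 million) / 0.524 ≈ −$479.8 million.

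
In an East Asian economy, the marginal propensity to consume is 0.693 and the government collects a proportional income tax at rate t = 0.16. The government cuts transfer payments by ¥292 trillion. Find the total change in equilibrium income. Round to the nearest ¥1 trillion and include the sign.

The transfer change shifts disposable income by −¥292 trillion, so first-round consumption changes by c·ΔTR = 0.693 × (−¥292 trillion) = −¥202.356 trillion.
Expenditure multiplier = 1/(1 − c(1−t)) = 1/(1 − 0.693×0.84) = 1/0.41788 ≈ 2.393.
The transfer multiplier is c × k ≈ 1.658, so ΔY = k × (c·ΔTR) = (−¥202.356 trillion) / 0.41788 ≈ −¥484 trillion.

−¥484 trillion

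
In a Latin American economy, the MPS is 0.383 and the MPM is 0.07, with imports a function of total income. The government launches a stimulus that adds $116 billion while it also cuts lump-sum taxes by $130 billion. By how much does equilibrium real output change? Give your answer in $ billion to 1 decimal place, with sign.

+$433.1 billion

MPC = 1 − MPS = 1 − 0.383 = 0.617.
Expenditure multiplier = 1/(1 − c + m) = 1/(1 − 0.617 + 0.07) = 1/0.453 ≈ 2.208.
ΔG contributes k·ΔG = (+$116 billion) / 0.453 ≈ +$256.1 billion.
ΔT of −$130 billion changes first-round spending by −c·ΔT = +$80.21 billion, contributing k·(−c·ΔT) = (+$80.21 billion) / 0.453 ≈ +$177.1 billion.
Net ΔY = k(ΔG − c·ΔT) = (+$196.21 billion) / 0.453 ≈ +$433.1 billion.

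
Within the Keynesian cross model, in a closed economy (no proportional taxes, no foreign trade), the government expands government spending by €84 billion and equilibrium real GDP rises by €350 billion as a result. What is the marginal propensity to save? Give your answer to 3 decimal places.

0.240

Implied spending multiplier k = ΔY/ΔG = 350/84 ≈ 4.1667.
Since k = 1/(1 − MPC), MPC = 1 − 1/k = 1 − ΔG/ΔY = 1 − 84/350 = 0.760.
MPS = 1 − MPC = 0.240.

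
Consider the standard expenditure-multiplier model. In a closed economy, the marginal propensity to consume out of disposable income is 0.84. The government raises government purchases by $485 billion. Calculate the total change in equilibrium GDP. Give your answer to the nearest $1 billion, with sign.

Spending multiplier = 1/(1 − MPC) = 1/(1 − 0.84) = 1/0.16 = 6.25.
ΔY = k × ΔG = (+$485 billion) / 0.16 ≈ +$3,031 billion.

+$3,031 billion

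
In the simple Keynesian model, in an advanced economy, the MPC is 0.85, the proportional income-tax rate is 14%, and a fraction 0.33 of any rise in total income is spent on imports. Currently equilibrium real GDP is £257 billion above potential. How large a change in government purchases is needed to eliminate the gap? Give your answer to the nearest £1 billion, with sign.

Spending multiplier = 1/(1 − c(1−t) + m) = 1/(1 − 0.85×0.86 + 0.33) = 1/0.599 ≈ 1.669.
Need ΔY = −£257 billion, so ΔG = ΔY/k = (−£257 billion) × 0.599 ≈ −£154 billion.
The government should cut government purchases by £154 billion.

−£154 billion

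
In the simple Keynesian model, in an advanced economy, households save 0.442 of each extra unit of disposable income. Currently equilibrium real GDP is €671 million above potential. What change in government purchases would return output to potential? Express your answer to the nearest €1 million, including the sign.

−€297 million

MPC = 1 − MPS = 1 − 0.442 = 0.558.
Spending multiplier = 1/(1 − MPC) = 1/(1 − 0.558) = 1/0.442 ≈ 2.262.
Need ΔY = −€671 million, so ΔG = ΔY/k = (−€671 million) × 0.442 ≈ −€297 million.
The government should cut government purchases by €297 million.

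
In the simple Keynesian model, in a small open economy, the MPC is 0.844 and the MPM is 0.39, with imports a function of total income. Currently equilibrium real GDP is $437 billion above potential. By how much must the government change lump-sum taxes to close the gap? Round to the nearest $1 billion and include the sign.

Spending multiplier = 1/(1 − c + m) = 1/(1 − 0.844 + 0.39) = 1/0.546 ≈ 1.832.
Tax multiplier = −c·k = −0.844/0.546 ≈ −1.546. Need ΔY = −$437 billion, so ΔT = ΔY/(−c·k) = −(−$437 billion) × 0.546 / 0.844 ≈ +$283 billion.
The government should raise lump-sum taxes by $283 billion.

+$283 billion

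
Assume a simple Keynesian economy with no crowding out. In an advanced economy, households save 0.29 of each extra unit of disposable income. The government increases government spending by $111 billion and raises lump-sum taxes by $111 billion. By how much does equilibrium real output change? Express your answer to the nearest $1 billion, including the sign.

MPC = 1 − MPS = 1 − 0.29 = 0.71.
Expenditure multiplier = 1/(1 − MPC) = 1/(1 − 0.71) = 1/0.29 ≈ 3.448.
ΔG contributes k·ΔG = (+$111 billion) / 0.29 ≈ +$382.8 billion.
ΔT of +$111 billion changes first-round spending by −c·ΔT = −$78.81 billion, contributing k·(−c·ΔT) = (−$78.81 billion) / 0.29 ≈ −$271.8 billion.
With ΔG = ΔT and no other leakages, the balanced-budget multiplier is 1, so ΔY = ΔG = +$111 billion.

+$111 billion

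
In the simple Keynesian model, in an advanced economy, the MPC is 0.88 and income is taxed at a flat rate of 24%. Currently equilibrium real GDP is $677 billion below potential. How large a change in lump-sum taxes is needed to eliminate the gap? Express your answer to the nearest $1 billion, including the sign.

Spending multiplier = 1/(1 − c(1−t)) = 1/(1 − 0.88×0.76) = 1/0.3312 ≈ 3.019.
Tax multiplier = −c·k = −0.88/0.3312 ≈ −2.657. Need ΔY = +$677 billion, so ΔT = ΔY/(−c·k) = −(+$677 billion) × 0.3312 / 0.88 ≈ −$255 billion.
The government should cut lump-sum taxes by $255 billion.

−$255 billion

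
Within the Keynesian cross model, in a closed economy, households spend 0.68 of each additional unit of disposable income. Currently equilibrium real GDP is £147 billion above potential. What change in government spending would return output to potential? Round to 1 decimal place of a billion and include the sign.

−£47.0 billion

Spending multiplier = 1/(1 − MPC) = 1/(1 − 0.68) = 1/0.32 = 3.125.
Need ΔY = −£147 billion, so ΔG = ΔY/k = (−£147 billion) × 0.32 ≈ −£47 billion.
The government should cut government spending by £47 billion.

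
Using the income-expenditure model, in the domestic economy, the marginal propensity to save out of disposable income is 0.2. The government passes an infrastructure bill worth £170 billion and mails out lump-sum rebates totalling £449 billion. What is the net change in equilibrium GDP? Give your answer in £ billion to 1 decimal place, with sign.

+£2,646.0 billion

MPC = 1 − MPS = 1 − 0.2 = 0.8.
Expenditure multiplier = 1/(1 − MPC) = 1/(1 − 0.8) = 1/0.2 = 5.
ΔG contributes k·ΔG = (+£170 billion) / 0.2 = +£850 billion.
ΔT of −£449 billion changes first-round spending by −c·ΔT = +£359.2 billion, contributing k·(−c·ΔT) = (+£359.2 billion) / 0.2 = +£1,796 billion.
Net ΔY = k(ΔG − c·ΔT) = (+£529.2 billion) / 0.2 = +£2,646 billion.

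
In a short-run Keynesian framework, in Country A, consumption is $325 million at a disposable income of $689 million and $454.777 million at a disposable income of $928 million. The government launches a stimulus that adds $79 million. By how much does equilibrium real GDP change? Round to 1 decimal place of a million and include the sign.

+$172.9 million

MPC = ΔC/ΔYd = (454.777 − 325)/(928 − 689) = 129.777/239 = 0.543.
Expenditure multiplier = 1/(1 − MPC) = 1/(1 − 0.543) = 1/0.457 ≈ 2.188.
ΔY = k × ΔG = (+$79 million) / 0.457 ≈ +$172.9 million.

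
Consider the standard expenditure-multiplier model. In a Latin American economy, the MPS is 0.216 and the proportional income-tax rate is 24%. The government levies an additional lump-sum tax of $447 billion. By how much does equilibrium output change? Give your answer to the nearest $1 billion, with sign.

MPC = 1 − MPS = 1 − 0.216 = 0.784.
A lump-sum tax change of +$447 billion shifts disposable income by −$447 billion; first-round consumption changes by −c × ΔT = −0.784 × (+$447 billion) = −$350.448 billion.
Expenditure multiplier = 1/(1 − c(1−t)) = 1/(1 − 0.784×0.76) = 1/0.40416 ≈ 2.474.
The tax multiplier is −c × k ≈ −1.94, so ΔY = k × (−c·ΔT) = (−$350.448 billion) / 0.40416 ≈ −$867 billion.

−$867 billion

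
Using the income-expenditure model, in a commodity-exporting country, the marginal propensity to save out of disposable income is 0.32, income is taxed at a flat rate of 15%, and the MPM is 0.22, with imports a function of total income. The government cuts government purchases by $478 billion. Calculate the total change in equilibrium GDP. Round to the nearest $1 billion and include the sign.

−$745 billion

MPC = 1 − MPS = 1 − 0.32 = 0.68.
Spending multiplier = 1/(1 − c(1−t) + m) = 1/(1 − 0.68×0.85 + 0.22) = 1/0.642 ≈ 1.558.
ΔY = k × ΔG = (−$478 billion) / 0.642 ≈ −$745 billion.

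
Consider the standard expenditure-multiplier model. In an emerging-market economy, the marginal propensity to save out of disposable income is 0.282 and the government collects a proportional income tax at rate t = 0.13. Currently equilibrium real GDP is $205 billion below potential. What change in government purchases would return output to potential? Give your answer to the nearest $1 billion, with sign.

+$77 billion

MPC = 1 − MPS = 1 − 0.282 = 0.718.
Spending multiplier = 1/(1 − c(1−t)) = 1/(1 − 0.718×0.87) = 1/0.37534 ≈ 2.664.
Need ΔY = +$205 billion, so ΔG = ΔY/k = (+$205 billion) × 0.37534 ≈ +$77 billion.
The government should increase government purchases by $77 billion.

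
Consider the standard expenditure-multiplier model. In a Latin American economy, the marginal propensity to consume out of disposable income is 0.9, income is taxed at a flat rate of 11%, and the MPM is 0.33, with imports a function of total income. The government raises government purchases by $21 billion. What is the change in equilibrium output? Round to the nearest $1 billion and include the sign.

+$40 billion

Spending multiplier = 1/(1 − c(1−t) + m) = 1/(1 − 0.9×0.89 + 0.33) = 1/0.529 ≈ 1.89.
ΔY = k × ΔG = (+$21 billion) / 0.529 ≈ +$40 billion.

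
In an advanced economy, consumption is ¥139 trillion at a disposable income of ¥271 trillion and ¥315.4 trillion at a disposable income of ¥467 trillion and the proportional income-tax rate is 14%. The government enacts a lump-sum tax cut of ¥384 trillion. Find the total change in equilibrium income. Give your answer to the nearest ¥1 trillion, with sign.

+¥1,529 trillion

MPC = ΔC/ΔYd = (315.4 − 139)/(467 − 271) = 176.4/196 = 0.9.
A lump-sum tax change of −¥384 trillion shifts disposable income by +¥384 trillion; first-round consumption changes by −c × ΔT = −0.9 × (−¥384 trillion) = +¥345.6 trillion.
Expenditure multiplier = 1/(1 − c(1−t)) = 1/(1 − 0.9×0.86) = 1/0.226 ≈ 4.425.
The tax multiplier is −c × k ≈ −3.982, so ΔY = k × (−c·ΔT) = (+¥345.6 trillion) / 0.226 ≈ +¥1,529 trillion.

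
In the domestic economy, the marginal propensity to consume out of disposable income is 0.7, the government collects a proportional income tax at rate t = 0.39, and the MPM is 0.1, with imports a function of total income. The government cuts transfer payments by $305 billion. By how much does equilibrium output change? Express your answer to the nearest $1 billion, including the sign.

The transfer change shifts disposable income by −$305 billion, so first-round consumption changes by c·ΔTR = 0.7 × (−$305 billion) = −$213.5 billion.
Expenditure multiplier = 1/(1 − c(1−t) + m) = 1/(1 − 0.7×0.61 + 0.1) = 1/0.673 ≈ 1.486.
The transfer multiplier is c × k ≈ 1.04, so ΔY = k × (c·ΔTR) = (−$213.5 billion) / 0.673 ≈ −$317 billion.

−$317 billion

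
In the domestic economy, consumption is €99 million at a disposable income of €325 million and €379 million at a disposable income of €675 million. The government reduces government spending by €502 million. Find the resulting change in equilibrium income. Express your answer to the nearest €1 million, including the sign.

MPC = ΔC/ΔYd = (379 − 99)/(675 − 325) = 280/350 = 0.8.
Expenditure multiplier = 1/(1 − MPC) = 1/(1 − 0.8) = 1/0.2 = 5.
ΔY = k × ΔG = (−€502 million) / 0.2 = −€2,510 million.

−€2,510 million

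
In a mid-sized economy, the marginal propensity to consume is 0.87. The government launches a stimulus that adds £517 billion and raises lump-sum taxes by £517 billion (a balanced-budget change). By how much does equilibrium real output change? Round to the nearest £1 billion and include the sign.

Expenditure multiplier = 1/(1 − MPC) = 1/(1 − 0.87) = 1/0.13 ≈ 7.692.
ΔG contributes k·ΔG = (+£517 billion) / 0.13 ≈ +£3,976.9 billion.
ΔT of +£517 billion changes first-round spending by −c·ΔT = −£449.79 billion, contributing k·(−c·ΔT) = (−£449.79 billion) / 0.13 ≈ −£3,459.9 billion.
With ΔG = ΔT and no other leakages, the balanced-budget multiplier is 1, so ΔY = ΔG = +£517 billion.

+£517 billion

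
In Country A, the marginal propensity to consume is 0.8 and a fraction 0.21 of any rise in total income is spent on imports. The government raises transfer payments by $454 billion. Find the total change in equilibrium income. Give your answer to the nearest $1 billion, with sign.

+$886 billion

The transfer change shifts disposable income by +$454 billion, so first-round consumption changes by c·ΔTR = 0.8 × (+$454 billion) = +$363.2 billion.
Expenditure multiplier = 1/(1 − c + m) = 1/(1 − 0.8 + 0.21) = 1/0.41 ≈ 2.439.
The transfer multiplier is c × k ≈ 1.951, so ΔY = k × (c·ΔTR) = (+$363.2 billion) / 0.41 ≈ +$886 billion.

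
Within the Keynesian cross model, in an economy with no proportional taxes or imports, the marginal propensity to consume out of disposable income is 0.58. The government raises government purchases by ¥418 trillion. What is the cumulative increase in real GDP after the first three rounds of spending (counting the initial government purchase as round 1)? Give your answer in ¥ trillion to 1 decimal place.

¥801.1 trillion

Round 1 adds ΔG = ¥418 trillion; each later round is MPC = 0.58 times the previous.
After 3 rounds: 418 + 242.44 + 140.6152 = ΔG·(1 − c^3)/(1 − c) = 418 × (1 − 0.195112)/0.42 ≈ ¥801.1 trillion.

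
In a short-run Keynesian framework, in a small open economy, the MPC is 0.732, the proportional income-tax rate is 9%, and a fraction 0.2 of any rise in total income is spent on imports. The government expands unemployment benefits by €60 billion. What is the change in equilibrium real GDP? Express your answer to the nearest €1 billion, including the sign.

+€82 billion

The transfer change shifts disposable income by +€60 billion, so first-round consumption changes by c·ΔTR = 0.732 × (+€60 billion) = +€43.92 billion.
Expenditure multiplier = 1/(1 − c(1−t) + m) = 1/(1 − 0.732×0.91 + 0.2) = 1/0.53388 ≈ 1.873.
The transfer multiplier is c × k ≈ 1.371, so ΔY = k × (c·ΔTR) = (+€43.92 billion) / 0.53388 ≈ +€82 billion.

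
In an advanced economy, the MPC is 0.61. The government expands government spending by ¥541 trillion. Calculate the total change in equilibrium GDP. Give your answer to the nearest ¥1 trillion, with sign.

Spending multiplier = 1/(1 − MPC) = 1/(1 − 0.61) = 1/0.39 ≈ 2.564.
ΔY = k × ΔG = (+¥541 trillion) / 0.39 ≈ +¥1,387 trillion.

+¥1,387 trillion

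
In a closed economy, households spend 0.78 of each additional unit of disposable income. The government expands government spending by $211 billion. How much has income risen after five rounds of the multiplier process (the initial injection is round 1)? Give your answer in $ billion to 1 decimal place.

Round 1 adds ΔG = $211 billion; each later round is MPC = 0.78 times the previous.
After 5 rounds: 211 + 164.58 + 128.3724 + 100.130472 + 78.10176816 = ΔG·(1 − c^5)/(1 − c) = 211 × (1 − 0.2887174368)/0.22 ≈ $682.2 billion.

$682.2 billion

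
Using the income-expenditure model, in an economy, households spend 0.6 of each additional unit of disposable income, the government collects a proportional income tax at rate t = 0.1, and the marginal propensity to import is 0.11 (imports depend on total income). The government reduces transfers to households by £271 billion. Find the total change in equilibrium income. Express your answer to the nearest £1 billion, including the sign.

−£285 billion

The transfer change shifts disposable income by −£271 billion, so first-round consumption changes by c·ΔTR = 0.6 × (−£271 billion) = −£162.6 billion.
Expenditure multiplier = 1/(1 − c(1−t) + m) = 1/(1 − 0.6×0.9 + 0.11) = 1/0.57 ≈ 1.754.
The transfer multiplier is c × k ≈ 1.053, so ΔY = k × (c·ΔTR) = (−£162.6 billion) / 0.57 ≈ −£285 billion.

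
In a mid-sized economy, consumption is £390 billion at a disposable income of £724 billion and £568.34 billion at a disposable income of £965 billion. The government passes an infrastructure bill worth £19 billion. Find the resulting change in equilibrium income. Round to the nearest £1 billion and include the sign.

MPC = ΔC/ΔYd = (568.34 − 390)/(965 − 724) = 178.34/241 = 0.74.
Government-spending multiplier = 1/(1 − MPC) = 1/(1 − 0.74) = 1/0.26 ≈ 3.846.
ΔY = k × ΔG = (+£19 billion) / 0.26 ≈ +£73 billion.

+£73 billion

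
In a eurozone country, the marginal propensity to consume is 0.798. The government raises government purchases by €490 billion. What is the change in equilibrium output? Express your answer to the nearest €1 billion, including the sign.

+€2,426 billion

Government-spending multiplier = 1/(1 − MPC) = 1/(1 − 0.798) = 1/0.202 ≈ 4.95.
ΔY = k × ΔG = (+€490 billion) / 0.202 ≈ +€2,426 billion.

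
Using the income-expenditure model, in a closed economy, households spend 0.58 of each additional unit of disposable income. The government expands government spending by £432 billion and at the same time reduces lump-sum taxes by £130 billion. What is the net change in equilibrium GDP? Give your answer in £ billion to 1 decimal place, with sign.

Expenditure multiplier = 1/(1 − MPC) = 1/(1 − 0.58) = 1/0.42 ≈ 2.381.
ΔG contributes k·ΔG = (+£432 billion) / 0.42 ≈ +£1,028.6 billion.
ΔT of −£130 billion changes first-round spending by −c·ΔT = +£75.4 billion, contributing k·(−c·ΔT) = (+£75.4 billion) / 0.42 ≈ +£179.5 billion.
Net ΔY = k(ΔG − c·ΔT) = (+£507.4 billion) / 0.42 ≈ +£1,208.1 billion.

+£1,208.1 billion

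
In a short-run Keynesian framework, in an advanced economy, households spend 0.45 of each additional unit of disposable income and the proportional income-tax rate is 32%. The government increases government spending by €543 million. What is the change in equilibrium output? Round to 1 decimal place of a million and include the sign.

+€782.4 million

Spending multiplier = 1/(1 − c(1−t)) = 1/(1 − 0.45×0.68) = 1/0.694 ≈ 1.441.
ΔY = k × ΔG = (+€543 million) / 0.694 ≈ +€782.4 million.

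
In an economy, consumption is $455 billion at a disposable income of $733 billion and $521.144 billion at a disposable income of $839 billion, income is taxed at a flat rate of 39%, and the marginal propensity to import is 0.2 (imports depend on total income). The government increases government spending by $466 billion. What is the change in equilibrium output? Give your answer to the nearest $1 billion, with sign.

MPC = ΔC/ΔYd = (521.144 − 455)/(839 − 733) = 66.144/106 = 0.624.
Expenditure multiplier = 1/(1 − c(1−t) + m) = 1/(1 − 0.624×0.61 + 0.2) = 1/0.81936 ≈ 1.22.
ΔY = k × ΔG = (+$466 billion) / 0.81936 ≈ +$569 billion.

+$569 billion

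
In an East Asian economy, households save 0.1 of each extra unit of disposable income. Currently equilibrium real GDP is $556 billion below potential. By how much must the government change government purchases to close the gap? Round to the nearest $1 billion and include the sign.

+$56 billion

MPC = 1 − MPS = 1 − 0.1 = 0.9.
Spending multiplier = 1/(1 − MPC) = 1/(1 − 0.9) = 1/0.1 = 10.
Need ΔY = +$556 billion, so ΔG = ΔY/k = (+$556 billion) × 0.1 ≈ +$56 billion.
The government should increase government purchases by $56 billion.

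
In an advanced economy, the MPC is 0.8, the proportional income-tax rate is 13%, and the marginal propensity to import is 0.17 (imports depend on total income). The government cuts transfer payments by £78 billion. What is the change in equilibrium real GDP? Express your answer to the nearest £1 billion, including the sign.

−£132 billion

The transfer change shifts disposable income by −£78 billion, so first-round consumption changes by c·ΔTR = 0.8 × (−£78 billion) = −£62.4 billion.
Expenditure multiplier = 1/(1 − c(1−t) + m) = 1/(1 − 0.8×0.87 + 0.17) = 1/0.474 ≈ 2.11.
The transfer multiplier is c × k ≈ 1.688, so ΔY = k × (c·ΔTR) = (−£62.4 billion) / 0.474 ≈ −£132 billion.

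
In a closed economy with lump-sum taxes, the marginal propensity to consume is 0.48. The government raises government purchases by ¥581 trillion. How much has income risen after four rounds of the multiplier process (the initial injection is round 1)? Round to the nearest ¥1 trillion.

¥1,058 trillion

Round 1 adds ΔG = ¥581 trillion; each later round is MPC = 0.48 times the previous.
After 4 rounds: 581 + 278.88 + 133.8624 + 64.253952 = ΔG·(1 − c^4)/(1 − c) = 581 × (1 − 0.05308416)/0.52 ≈ ¥1,058 trillion.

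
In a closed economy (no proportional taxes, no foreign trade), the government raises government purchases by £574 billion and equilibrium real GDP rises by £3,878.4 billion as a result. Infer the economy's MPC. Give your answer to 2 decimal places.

0.85

Implied spending multiplier k = ΔY/ΔG = 3,878.4/574 ≈ 6.7568.
Since k = 1/(1 − MPC), MPC = 1 − 1/k = 1 − ΔG/ΔY = 1 − 574/3,878.4 ≈ 0.85.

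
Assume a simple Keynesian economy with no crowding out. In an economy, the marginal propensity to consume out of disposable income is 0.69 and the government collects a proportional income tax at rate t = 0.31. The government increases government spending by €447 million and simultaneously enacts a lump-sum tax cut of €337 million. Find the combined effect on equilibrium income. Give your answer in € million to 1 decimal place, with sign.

+€1,297.1 million

Expenditure multiplier = 1/(1 − c(1−t)) = 1/(1 − 0.69×0.69) = 1/0.5239 ≈ 1.909.
ΔG contributes k·ΔG = (+€447 million) / 0.5239 ≈ +€853.2 million.
ΔT of −€337 million changes first-round spending by −c·ΔT = +€232.53 million, contributing k·(−c·ΔT) = (+€232.53 million) / 0.5239 ≈ +€443.8 million.
Net ΔY = k(ΔG − c·ΔT) = (+€679.53 million) / 0.5239 ≈ +€1,297.1 million.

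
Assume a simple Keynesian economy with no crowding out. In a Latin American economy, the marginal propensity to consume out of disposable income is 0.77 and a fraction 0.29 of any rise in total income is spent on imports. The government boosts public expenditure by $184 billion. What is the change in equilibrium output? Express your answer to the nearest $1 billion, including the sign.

+$354 billion

Spending multiplier = 1/(1 − c + m) = 1/(1 − 0.77 + 0.29) = 1/0.52 ≈ 1.923.
ΔY = k × ΔG = (+$184 billion) / 0.52 ≈ +$354 billion.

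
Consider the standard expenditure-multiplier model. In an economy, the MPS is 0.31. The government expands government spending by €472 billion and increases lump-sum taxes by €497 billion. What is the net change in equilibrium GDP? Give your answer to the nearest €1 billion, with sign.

+€416 billion

MPC = 1 − MPS = 1 − 0.31 = 0.69.
Expenditure multiplier = 1/(1 − MPC) = 1/(1 − 0.69) = 1/0.31 ≈ 3.226.
ΔG contributes k·ΔG = (+€472 billion) / 0.31 ≈ +€1,522.6 billion.
ΔT of +€497 billion changes first-round spending by −c·ΔT = −€342.93 billion, contributing k·(−c·ΔT) = (−€342.93 billion) / 0.31 ≈ −€1,106.2 billion.
Net ΔY = k(ΔG − c·ΔT) = (+€129.07 billion) / 0.31 ≈ +€416 billion.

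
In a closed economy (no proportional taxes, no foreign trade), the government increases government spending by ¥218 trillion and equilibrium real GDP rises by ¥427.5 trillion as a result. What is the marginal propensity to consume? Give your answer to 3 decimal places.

Implied spending multiplier k = ΔY/ΔG = 427.5/218 ≈ 1.961.
Since k = 1/(1 − MPC), MPC = 1 − 1/k = 1 − ΔG/ΔY = 1 − 218/427.5 ≈ 0.490.

0.490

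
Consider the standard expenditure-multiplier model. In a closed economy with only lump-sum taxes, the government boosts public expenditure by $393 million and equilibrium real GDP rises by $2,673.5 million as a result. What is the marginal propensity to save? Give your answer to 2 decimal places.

Implied spending multiplier k = ΔY/ΔG = 2,673.5/393 ≈ 6.8028.
Since k = 1/(1 − MPC), MPC = 1 − 1/k = 1 − ΔG/ΔY = 1 − 393/2,673.5 ≈ 0.85.
MPS = 1 − MPC = 0.15.

0.15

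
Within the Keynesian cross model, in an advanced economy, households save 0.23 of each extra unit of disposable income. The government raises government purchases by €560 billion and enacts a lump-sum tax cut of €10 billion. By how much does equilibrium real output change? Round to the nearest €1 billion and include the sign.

+€2,468 billion

MPC = 1 − MPS = 1 − 0.23 = 0.77.
Expenditure multiplier = 1/(1 − MPC) = 1/(1 − 0.77) = 1/0.23 ≈ 4.348.
ΔG contributes k·ΔG = (+€560 billion) / 0.23 ≈ +€2,434.8 billion.
ΔT of −€10 billion changes first-round spending by −c·ΔT = +€7.7 billion, contributing k·(−c·ΔT) = (+€7.7 billion) / 0.23 ≈ +€33.5 billion.
Net ΔY = k(ΔG − c·ΔT) = (+€567.7 billion) / 0.23 ≈ +€2,468 billion.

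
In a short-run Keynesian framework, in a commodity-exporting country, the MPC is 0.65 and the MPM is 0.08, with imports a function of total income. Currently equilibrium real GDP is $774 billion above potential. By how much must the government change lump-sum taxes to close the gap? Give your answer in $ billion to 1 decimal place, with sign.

+$512.0 billion

Spending multiplier = 1/(1 − c + m) = 1/(1 − 0.65 + 0.08) = 1/0.43 ≈ 2.326.
Tax multiplier = −c·k = −0.65/0.43 ≈ −1.512. Need ΔY = −$774 billion, so ΔT = ΔY/(−c·k) = −(−$774 billion) × 0.43 / 0.65 ≈ +$512 billion.
The government should raise lump-sum taxes by $512 billion.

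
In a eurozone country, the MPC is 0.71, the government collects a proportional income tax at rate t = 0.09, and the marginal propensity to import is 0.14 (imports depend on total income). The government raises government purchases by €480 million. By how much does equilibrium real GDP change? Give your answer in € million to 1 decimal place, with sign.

Government-spending multiplier = 1/(1 − c(1−t) + m) = 1/(1 − 0.71×0.91 + 0.14) = 1/0.4939 ≈ 2.025.
ΔY = k × ΔG = (+€480 million) / 0.4939 ≈ +€971.9 million.

+€971.9 million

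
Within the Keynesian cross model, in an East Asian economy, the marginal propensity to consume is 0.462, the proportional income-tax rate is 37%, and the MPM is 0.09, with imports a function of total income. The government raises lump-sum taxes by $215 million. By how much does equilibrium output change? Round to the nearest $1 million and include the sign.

−$124 million

A lump-sum tax change of +$215 million shifts disposable income by −$215 million; first-round consumption changes by −c × ΔT = −0.462 × (+$215 million) = −$99.33 million.
Expenditure multiplier = 1/(1 − c(1−t) + m) = 1/(1 − 0.462×0.63 + 0.09) = 1/0.79894 ≈ 1.252.
The tax multiplier is −c × k ≈ −0.578, so ΔY = k × (−c·ΔT) = (−$99.33 million) / 0.79894 ≈ −$124 million.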